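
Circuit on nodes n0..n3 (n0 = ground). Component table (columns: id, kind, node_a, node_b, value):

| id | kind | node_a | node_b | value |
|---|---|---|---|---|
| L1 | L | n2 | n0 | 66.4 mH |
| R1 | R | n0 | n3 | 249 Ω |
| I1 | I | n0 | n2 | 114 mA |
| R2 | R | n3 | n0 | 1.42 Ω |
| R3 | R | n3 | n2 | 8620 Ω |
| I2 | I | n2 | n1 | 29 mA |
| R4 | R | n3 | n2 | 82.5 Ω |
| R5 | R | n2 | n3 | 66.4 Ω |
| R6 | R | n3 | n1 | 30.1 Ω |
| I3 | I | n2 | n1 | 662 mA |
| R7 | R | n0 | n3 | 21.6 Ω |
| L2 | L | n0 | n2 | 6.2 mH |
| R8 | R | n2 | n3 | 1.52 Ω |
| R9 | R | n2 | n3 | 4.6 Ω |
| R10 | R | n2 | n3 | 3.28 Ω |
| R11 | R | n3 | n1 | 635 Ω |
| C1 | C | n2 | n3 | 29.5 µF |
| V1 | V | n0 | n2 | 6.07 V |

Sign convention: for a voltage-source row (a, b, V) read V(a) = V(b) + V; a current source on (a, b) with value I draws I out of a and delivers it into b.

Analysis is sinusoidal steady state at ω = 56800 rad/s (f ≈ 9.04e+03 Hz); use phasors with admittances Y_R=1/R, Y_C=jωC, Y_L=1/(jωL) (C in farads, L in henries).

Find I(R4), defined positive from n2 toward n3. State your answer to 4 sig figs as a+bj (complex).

Element admittances at ω=56800 rad/s:
  Y(L1) = 0.000-0.0002651j S between n2,n0
  Y(R1) = 0.004016+0.000j S between n0,n3
  I1: injects 0.114 A into n2 (from n0)
  Y(R2) = 0.7042+0.000j S between n3,n0
  Y(R3) = 0.0001160+0.000j S between n3,n2
  I2: injects 0.029 A into n1 (from n2)
  Y(R4) = 0.01212+0.000j S between n3,n2
  Y(R5) = 0.01506+0.000j S between n2,n3
  Y(R6) = 0.03322+0.000j S between n3,n1
  I3: injects 0.662 A into n1 (from n2)
  Y(R7) = 0.04630+0.000j S between n0,n3
  Y(L2) = 0.000-0.002840j S between n0,n2
  Y(R8) = 0.6579+0.000j S between n2,n3
  Y(R9) = 0.2174+0.000j S between n2,n3
  Y(R10) = 0.3049+0.000j S between n2,n3
  Y(R11) = 0.001575+0.000j S between n3,n1
  Y(C1) = 0.000+1.676j S between n2,n3
  V1: constraint V(n0)−V(n2) = 6.07
Assemble and solve the 4×4 MNA system:
  V(n1)=15.34-1.327j  V(n2)=-6.070+0.000j  V(n3)=-4.516-1.327j
  i(V1)=-3.522-0.9822j

-0.01883+0.01608j A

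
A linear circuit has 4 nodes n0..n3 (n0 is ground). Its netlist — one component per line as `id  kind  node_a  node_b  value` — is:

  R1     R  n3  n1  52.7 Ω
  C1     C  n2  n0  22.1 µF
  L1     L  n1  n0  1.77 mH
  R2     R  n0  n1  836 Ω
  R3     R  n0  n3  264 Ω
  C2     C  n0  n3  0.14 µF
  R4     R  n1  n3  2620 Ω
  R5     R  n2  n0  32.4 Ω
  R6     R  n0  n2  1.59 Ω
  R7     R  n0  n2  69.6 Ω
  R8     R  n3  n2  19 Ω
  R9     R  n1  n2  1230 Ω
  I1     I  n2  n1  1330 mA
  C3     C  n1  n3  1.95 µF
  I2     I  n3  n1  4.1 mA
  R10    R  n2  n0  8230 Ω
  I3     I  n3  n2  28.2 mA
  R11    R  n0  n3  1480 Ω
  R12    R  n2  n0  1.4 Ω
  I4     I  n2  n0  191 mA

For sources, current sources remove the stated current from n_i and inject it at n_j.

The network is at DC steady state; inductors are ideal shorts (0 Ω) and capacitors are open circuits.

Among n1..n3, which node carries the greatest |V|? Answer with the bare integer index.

Element admittances at DC:
  Y(R1) = 0.01898 S between n3,n1
  Y(C1) = 0.000 S between n2,n0
  L1: short n1↔n0 (DC inductor)
  Y(R2) = 0.001196 S between n0,n1
  Y(R3) = 0.003788 S between n0,n3
  Y(C2) = 0.000 S between n0,n3
  Y(R4) = 0.0003817 S between n1,n3
  Y(R5) = 0.03086 S between n2,n0
  Y(R6) = 0.6289 S between n0,n2
  Y(R7) = 0.01437 S between n0,n2
  Y(R8) = 0.05263 S between n3,n2
  Y(R9) = 0.0008130 S between n1,n2
  I1: injects 1.33 A into n1 (from n2)
  Y(C3) = 0.000 S between n1,n3
  I2: injects 0.0041 A into n1 (from n3)
  Y(R10) = 0.0001215 S between n2,n0
  I3: injects 0.0282 A into n2 (from n3)
  Y(R11) = 0.0006757 S between n0,n3
  Y(R12) = 0.7143 S between n2,n0
  I4: injects 0.191 A into n0 (from n2)
Assemble and solve the 4×4 MNA system:
  V(n1)=0.000  V(n2)=-1.078  V(n3)=-1.164
  i(L1)=1.311

3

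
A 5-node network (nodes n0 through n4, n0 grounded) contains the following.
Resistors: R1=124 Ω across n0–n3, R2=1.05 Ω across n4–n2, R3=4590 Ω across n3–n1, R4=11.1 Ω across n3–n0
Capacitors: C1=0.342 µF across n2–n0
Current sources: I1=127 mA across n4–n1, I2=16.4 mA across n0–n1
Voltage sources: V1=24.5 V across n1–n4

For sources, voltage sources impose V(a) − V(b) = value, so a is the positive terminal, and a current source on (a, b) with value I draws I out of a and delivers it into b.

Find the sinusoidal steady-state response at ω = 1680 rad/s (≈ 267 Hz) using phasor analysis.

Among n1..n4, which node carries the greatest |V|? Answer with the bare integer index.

Apply KCL at each of the 4 non-ground nodes and solve the resulting linear system.
Node n1: branches {R3, I1, I2, V1} → V_1 = 30.89-16.85j
Node n2: branches {C1, R2} → V_2 = 6.377-16.86j
Node n3: branches {R1, R3, R4} → V_3 = 0.06840-0.03733j
Node n4: branches {R2, I1, V1} → V_4 = 6.387-16.85j
Source currents: i(V1)=0.1367+0.003664j

1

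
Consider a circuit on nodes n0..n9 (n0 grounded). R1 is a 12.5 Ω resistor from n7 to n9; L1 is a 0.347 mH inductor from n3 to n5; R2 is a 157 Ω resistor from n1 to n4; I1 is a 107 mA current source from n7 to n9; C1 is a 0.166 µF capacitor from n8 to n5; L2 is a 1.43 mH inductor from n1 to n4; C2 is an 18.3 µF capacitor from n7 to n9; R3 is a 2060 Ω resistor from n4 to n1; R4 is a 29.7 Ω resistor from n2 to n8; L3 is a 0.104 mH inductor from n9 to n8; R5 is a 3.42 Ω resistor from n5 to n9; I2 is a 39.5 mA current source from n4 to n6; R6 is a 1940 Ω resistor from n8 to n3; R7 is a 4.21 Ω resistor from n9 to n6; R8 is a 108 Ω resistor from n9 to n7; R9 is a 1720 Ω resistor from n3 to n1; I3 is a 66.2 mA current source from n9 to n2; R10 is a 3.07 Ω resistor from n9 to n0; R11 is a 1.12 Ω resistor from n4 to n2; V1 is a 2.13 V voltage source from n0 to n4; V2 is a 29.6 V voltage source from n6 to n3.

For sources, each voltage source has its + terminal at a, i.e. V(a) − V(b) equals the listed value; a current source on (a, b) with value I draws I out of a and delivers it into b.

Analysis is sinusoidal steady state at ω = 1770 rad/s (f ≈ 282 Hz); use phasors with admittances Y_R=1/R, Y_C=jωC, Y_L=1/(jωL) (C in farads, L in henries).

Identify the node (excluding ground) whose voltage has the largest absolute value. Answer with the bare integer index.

6

Element admittances at ω=1770 rad/s:
  Y(R1) = 0.08000+0.000j S between n7,n9
  Y(L1) = 0.000-1.628j S between n3,n5
  Y(R2) = 0.006369+0.000j S between n1,n4
  I1: injects 0.107 A into n9 (from n7)
  Y(C1) = 0.000+0.0002938j S between n8,n5
  Y(L2) = 0.000-0.3951j S between n1,n4
  Y(C2) = 0.000+0.03239j S between n7,n9
  Y(R3) = 0.0004854+0.000j S between n4,n1
  Y(R4) = 0.03367+0.000j S between n2,n8
  Y(L3) = 0.000-5.432j S between n9,n8
  Y(R5) = 0.2924+0.000j S between n5,n9
  I2: injects 0.0395 A into n6 (from n4)
  Y(R6) = 0.0005155+0.000j S between n8,n3
  Y(R7) = 0.2375+0.000j S between n9,n6
  Y(R8) = 0.009259+0.000j S between n9,n7
  Y(R9) = 0.0005814+0.000j S between n3,n1
  I3: injects 0.0662 A into n2 (from n9)
  Y(R10) = 0.3257+0.000j S between n9,n0
  Y(R11) = 0.8929+0.000j S between n4,n2
  V1: constraint V(n0)−V(n4) = 2.13
  V2: constraint V(n6)−V(n3) = 29.6
Assemble and solve the 11×11 MNA system:
  V(n1)=-2.128-0.01678j  V(n2)=-1.990-0.0003269j  V(n3)=-13.51-1.283j  V(n4)=-2.130+0.000j  V(n5)=-13.32+1.066j  V(n6)=16.09-1.283j  V(n7)=-1.302+0.3875j  V(n8)=-0.2416-0.008997j  V(n9)=-0.2424+0.003157j
  i(V1)=-0.07895+0.001028j  i(V2)=-3.839+0.3056j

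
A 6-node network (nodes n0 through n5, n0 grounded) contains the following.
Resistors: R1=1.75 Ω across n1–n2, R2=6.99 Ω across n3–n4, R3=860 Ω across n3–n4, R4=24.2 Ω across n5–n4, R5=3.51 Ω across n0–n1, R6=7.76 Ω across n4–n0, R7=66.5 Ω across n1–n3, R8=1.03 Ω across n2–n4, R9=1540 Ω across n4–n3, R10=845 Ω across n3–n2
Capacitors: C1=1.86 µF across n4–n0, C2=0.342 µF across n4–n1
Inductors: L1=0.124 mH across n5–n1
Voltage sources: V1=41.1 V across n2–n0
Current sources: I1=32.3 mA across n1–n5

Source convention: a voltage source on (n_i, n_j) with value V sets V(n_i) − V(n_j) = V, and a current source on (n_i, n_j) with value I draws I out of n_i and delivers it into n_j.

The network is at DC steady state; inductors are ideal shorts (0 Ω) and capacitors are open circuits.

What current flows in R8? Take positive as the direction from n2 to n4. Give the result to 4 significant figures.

5.056 A

MNA unknowns: 5 node voltages V₁..V_5 plus 2 source currents (L1, V1)
R1: Y=0.5714 on G[1,2]
C1: Y=0.000 on G[4,0]
R2: Y=0.1431 on G[3,4]
R3: Y=0.001163 on G[3,4]
R4: Y=0.04132 on G[5,4]
L1: row V5−V1=0, i_L1 at 5,1
R5: Y=0.2849 on G[0,1]
R6: Y=0.1289 on G[4,0]
R7: Y=0.01504 on G[1,3]
R8: Y=0.9709 on G[2,4]
R9: Y=0.0006494 on G[4,3]
R10: Y=0.001183 on G[3,2]
C2: Y=0.000 on G[4,1]
V1: row V2−V0=41.1, i_V1 at 2,0
I1: z[1]−=0.0323, z[5]+=0.0323
solve → V1=27.94, V2=41.10, V3=35.19, V4=35.89, V5=27.94
aux → i_L1=0.3610, i_V1=-12.58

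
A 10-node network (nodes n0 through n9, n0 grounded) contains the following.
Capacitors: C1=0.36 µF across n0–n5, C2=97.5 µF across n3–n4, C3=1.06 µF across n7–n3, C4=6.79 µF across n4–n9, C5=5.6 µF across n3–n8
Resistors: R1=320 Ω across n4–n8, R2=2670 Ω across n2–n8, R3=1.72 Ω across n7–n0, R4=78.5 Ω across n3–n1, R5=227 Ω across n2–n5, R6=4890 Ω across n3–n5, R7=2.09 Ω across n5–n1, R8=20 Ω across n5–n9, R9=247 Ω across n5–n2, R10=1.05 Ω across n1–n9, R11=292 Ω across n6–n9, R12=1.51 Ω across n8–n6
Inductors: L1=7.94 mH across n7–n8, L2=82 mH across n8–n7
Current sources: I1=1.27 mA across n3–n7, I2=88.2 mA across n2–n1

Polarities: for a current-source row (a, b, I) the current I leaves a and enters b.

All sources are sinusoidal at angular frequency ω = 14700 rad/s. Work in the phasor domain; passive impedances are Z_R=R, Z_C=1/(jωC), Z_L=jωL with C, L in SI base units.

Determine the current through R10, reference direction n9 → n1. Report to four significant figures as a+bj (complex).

-0.01162-0.0009096j A

Apply KCL at each of the 9 non-ground nodes and solve the resulting linear system.
Node n1: branches {R4, R7, R10, I2} → V_1 = 0.08729+0.1490j
Node n2: branches {R2, R5, R9, I2} → V_2 = -10.06+0.1548j
Node n3: branches {C2, R4, C3, R6, I1, C5} → V_3 = 0.05987+0.1930j
Node n4: branches {R1, C2, C4} → V_4 = 0.06102+0.1901j
Node n5: branches {C1, R5, R6, R7, R8, R9} → V_5 = -0.07204+0.1497j
Node n6: branches {R11, R12} → V_6 = 0.05789+0.2682j
Node n7: branches {R3, C3, L1, L2, I1} → V_7 = 0.001363+0.0006557j
Node n8: branches {R1, R2, L1, L2, R12, C5} → V_8 = 0.05780+0.2688j
Node n9: branches {R8, R10, C4, R11} → V_9 = 0.07510+0.1481j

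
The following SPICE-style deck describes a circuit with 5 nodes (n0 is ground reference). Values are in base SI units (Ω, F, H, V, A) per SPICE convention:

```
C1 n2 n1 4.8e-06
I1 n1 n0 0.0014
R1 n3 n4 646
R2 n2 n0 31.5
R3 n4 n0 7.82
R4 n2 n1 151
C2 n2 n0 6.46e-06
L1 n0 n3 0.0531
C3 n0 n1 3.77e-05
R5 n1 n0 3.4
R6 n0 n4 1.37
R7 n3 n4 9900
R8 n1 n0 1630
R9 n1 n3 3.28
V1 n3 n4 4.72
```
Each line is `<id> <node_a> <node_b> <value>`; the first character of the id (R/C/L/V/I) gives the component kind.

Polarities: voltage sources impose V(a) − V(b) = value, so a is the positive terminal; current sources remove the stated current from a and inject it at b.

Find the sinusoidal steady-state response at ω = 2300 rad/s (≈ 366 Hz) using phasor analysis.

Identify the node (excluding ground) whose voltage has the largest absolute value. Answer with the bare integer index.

3

MNA unknowns: 4 node voltages V₁..V_4 plus 1 source current (V1)
C1: Y=0.000+0.01104j on G[2,1]
I1: z[1]−=0.0014, z[0]+=0.0014
R1: Y=0.001548+0.000j on G[3,4]
R2: Y=0.03175+0.000j on G[2,0]
R3: Y=0.1279+0.000j on G[4,0]
R4: Y=0.006623+0.000j on G[2,1]
C2: Y=0.000+0.01486j on G[2,0]
L1: Y=0.000-0.008188j on G[0,3]
C3: Y=0.000+0.08671j on G[0,1]
R5: Y=0.2941+0.000j on G[1,0]
R6: Y=0.7299+0.000j on G[0,4]
R7: Y=0.0001010+0.000j on G[3,4]
R8: Y=0.0006135+0.000j on G[1,0]
R9: Y=0.3049+0.000j on G[1,3]
V1: row V3−V4=4.72, i_V1 at 3,4
solve → V1=1.956-0.3341j, V2=0.5323+0.1460j, V3=3.996-0.05946j, V4=-0.7242-0.05946j
aux → i_V1=-0.6290-0.05101j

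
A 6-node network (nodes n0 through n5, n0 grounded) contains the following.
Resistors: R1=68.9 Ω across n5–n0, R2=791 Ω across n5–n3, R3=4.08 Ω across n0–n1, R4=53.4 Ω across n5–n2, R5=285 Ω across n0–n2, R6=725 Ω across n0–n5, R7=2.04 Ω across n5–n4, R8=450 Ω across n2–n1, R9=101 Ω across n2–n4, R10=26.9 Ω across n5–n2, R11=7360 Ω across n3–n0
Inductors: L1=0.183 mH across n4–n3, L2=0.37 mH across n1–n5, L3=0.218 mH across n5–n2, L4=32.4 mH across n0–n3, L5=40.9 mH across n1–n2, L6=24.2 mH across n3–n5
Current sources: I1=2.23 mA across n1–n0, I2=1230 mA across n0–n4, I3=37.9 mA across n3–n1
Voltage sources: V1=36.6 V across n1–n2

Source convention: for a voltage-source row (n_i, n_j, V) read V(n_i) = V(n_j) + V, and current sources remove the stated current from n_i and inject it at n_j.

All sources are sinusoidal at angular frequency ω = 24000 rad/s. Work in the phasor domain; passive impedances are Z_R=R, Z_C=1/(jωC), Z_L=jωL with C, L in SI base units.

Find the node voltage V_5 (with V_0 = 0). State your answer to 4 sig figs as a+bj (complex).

MNA unknowns: 5 node voltages V₁..V_5 plus 1 source current (V1)
R1: Y=0.01451+0.000j on G[5,0]
R2: Y=0.001264+0.000j on G[5,3]
L1: Y=0.000-0.2277j on G[4,3]
R3: Y=0.2451+0.000j on G[0,1]
R4: Y=0.01873+0.000j on G[5,2]
L2: Y=0.000-0.1126j on G[1,5]
R5: Y=0.003509+0.000j on G[0,2]
L3: Y=0.000-0.1911j on G[5,2]
R6: Y=0.001379+0.000j on G[0,5]
R7: Y=0.4902+0.000j on G[5,4]
L4: Y=0.000-0.001286j on G[0,3]
R8: Y=0.002222+0.000j on G[2,1]
L5: Y=0.000-0.001019j on G[1,2]
I1: z[1]−=0.00223, z[0]+=0.00223
R9: Y=0.009901+0.000j on G[2,4]
R10: Y=0.03717+0.000j on G[5,2]
I2: z[0]−=1.23, z[4]+=1.23
L6: Y=0.000-0.001722j on G[3,5]
I3: z[3]−=0.0379, z[1]+=0.0379
R11: Y=0.0001359+0.000j on G[3,0]
V1: row V1−V2=36.6, i_V1 at 1,2
solve → V1=6.483-0.1674j, V2=-30.12-0.1674j, V3=-13.89+1.247j, V4=-13.95+1.423j, V5=-16.06+1.483j
aux → i_V1=-1.449+2.616j

-16.06+1.483j V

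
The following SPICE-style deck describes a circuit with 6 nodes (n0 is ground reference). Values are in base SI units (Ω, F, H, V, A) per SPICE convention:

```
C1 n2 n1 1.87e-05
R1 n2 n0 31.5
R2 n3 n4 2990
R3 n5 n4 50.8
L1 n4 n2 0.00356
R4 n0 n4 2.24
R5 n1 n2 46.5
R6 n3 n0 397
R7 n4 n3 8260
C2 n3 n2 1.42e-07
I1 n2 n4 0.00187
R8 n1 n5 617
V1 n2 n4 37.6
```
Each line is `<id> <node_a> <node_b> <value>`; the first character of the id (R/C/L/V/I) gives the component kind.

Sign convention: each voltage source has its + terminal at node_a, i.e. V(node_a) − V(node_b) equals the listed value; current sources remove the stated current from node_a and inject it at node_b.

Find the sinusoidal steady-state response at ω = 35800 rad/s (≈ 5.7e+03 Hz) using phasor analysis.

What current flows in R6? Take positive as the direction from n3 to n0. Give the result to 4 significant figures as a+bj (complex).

Element admittances at ω=35800 rad/s:
  Y(C1) = 0.000+0.6695j S between n2,n1
  Y(R1) = 0.03175+0.000j S between n2,n0
  Y(R2) = 0.0003344+0.000j S between n3,n4
  Y(R3) = 0.01969+0.000j S between n5,n4
  Y(L1) = 0.000-0.007846j S between n4,n2
  Y(R4) = 0.4464+0.000j S between n0,n4
  Y(R5) = 0.02151+0.000j S between n1,n2
  Y(R6) = 0.002519+0.000j S between n3,n0
  Y(R7) = 0.0001211+0.000j S between n4,n3
  Y(C2) = 0.000+0.005084j S between n3,n2
  I1: injects 0.00187 A into n4 (from n2)
  Y(R8) = 0.001621+0.000j S between n1,n5
  V1: constraint V(n2)−V(n4) = 37.6
Assemble and solve the 6×6 MNA system:
  V(n1)=34.96+0.003126j  V(n2)=34.97-0.08088j  V(n3)=25.98+15.35j  V(n4)=-2.633-0.08088j  V(n5)=0.2269-0.07449j
  i(V1)=-1.247+0.2518j

0.06543+0.03867j A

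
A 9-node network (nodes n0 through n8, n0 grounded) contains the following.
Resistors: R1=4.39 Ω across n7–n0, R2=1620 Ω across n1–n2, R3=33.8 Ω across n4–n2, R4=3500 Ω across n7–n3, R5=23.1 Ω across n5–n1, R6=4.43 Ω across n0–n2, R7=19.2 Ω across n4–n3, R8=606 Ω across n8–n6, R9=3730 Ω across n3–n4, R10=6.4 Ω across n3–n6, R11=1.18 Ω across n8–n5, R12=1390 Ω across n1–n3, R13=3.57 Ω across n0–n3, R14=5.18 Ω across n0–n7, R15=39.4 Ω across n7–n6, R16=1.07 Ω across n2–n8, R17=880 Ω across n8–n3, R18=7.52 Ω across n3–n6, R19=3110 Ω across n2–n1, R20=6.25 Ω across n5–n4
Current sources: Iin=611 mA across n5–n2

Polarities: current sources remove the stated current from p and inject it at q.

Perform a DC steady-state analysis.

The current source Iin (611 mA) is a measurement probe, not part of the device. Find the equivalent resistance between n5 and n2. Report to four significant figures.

R_eq = 2.028 Ω

MNA unknowns: 8 node voltages V₁..V_8
R1: Y=0.2278 on G[7,0]
R2: Y=0.0006173 on G[1,2]
R3: Y=0.02959 on G[4,2]
R4: Y=0.0002857 on G[7,3]
R5: Y=0.04329 on G[5,1]
R6: Y=0.2257 on G[0,2]
R7: Y=0.05208 on G[4,3]
R8: Y=0.001650 on G[8,6]
R9: Y=0.0002681 on G[3,4]
R10: Y=0.1562 on G[3,6]
R11: Y=0.8475 on G[8,5]
R12: Y=0.0007194 on G[1,3]
R13: Y=0.2801 on G[0,3]
R14: Y=0.1931 on G[0,7]
R15: Y=0.02538 on G[7,6]
R16: Y=0.9346 on G[2,8]
R17: Y=0.001136 on G[8,3]
R18: Y=0.1330 on G[3,6]
R19: Y=0.0003215 on G[2,1]
R20: Y=0.1600 on G[5,4]
Iin: z[5]−=0.611, z[2]+=0.611
solve → V1=-1.048, V2=0.1496, V3=-0.1115, V4=-0.7263, V5=-1.089, V6=-0.1048, V7=-0.006027, V8=-0.4391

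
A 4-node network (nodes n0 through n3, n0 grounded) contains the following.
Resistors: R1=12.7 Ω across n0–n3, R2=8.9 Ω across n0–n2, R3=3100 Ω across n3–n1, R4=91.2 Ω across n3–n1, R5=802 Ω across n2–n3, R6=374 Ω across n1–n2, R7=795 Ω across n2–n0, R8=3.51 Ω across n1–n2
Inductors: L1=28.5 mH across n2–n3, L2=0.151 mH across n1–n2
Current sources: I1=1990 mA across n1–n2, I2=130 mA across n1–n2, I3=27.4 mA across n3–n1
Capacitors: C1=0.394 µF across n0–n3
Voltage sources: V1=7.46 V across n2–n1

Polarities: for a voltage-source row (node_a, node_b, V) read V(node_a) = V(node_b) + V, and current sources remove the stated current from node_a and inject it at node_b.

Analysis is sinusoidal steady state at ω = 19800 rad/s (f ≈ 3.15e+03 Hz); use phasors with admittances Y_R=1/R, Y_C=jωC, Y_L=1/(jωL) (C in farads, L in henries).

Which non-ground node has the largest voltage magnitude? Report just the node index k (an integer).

Element admittances at ω=19800 rad/s:
  Y(R1) = 0.07874+0.000j S between n0,n3
  Y(L1) = 0.000-0.001772j S between n2,n3
  Y(R2) = 0.1124+0.000j S between n0,n2
  I1: injects 1.99 A into n2 (from n1)
  Y(L2) = 0.000-0.3345j S between n1,n2
  Y(R3) = 0.0003226+0.000j S between n3,n1
  Y(R4) = 0.01096+0.000j S between n3,n1
  Y(R5) = 0.001247+0.000j S between n2,n3
  Y(R6) = 0.002674+0.000j S between n1,n2
  I2: injects 0.13 A into n2 (from n1)
  I3: injects 0.0274 A into n1 (from n3)
  Y(R7) = 0.001258+0.000j S between n2,n0
  Y(C1) = 0.000+0.007801j S between n0,n3
  Y(R8) = 0.2849+0.000j S between n1,n2
  V1: constraint V(n2)−V(n1) = 7.46
Assemble and solve the 4×4 MNA system:
  V(n1)=-6.685+0.03274j  V(n2)=0.7747+0.03274j  V(n3)=-1.112+0.06288j
  i(V1)=-0.1156+2.495j

1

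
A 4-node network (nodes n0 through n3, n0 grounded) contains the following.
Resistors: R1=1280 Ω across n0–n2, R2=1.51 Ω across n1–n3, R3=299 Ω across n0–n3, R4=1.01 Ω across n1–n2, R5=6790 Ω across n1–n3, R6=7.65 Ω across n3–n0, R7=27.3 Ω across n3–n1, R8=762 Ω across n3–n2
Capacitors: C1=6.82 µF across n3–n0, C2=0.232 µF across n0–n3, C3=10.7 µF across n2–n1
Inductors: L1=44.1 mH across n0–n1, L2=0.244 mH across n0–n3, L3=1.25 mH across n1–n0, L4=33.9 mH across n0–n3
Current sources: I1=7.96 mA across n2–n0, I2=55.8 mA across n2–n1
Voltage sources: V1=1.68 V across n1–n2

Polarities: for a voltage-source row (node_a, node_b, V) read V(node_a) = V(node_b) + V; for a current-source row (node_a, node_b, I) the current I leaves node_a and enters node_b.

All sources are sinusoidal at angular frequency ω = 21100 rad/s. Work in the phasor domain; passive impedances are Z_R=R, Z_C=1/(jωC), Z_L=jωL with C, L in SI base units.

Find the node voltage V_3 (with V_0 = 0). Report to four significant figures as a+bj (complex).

-0.03399-0.02304j V

Element admittances at ω=21100 rad/s:
  Y(R1) = 0.0007813+0.000j S between n0,n2
  Y(C1) = 0.000+0.1439j S between n3,n0
  Y(R2) = 0.6623+0.000j S between n1,n3
  Y(R3) = 0.003344+0.000j S between n0,n3
  Y(L1) = 0.000-0.001075j S between n0,n1
  I1: injects 0.00796 A into n0 (from n2)
  Y(R4) = 0.9901+0.000j S between n1,n2
  Y(L2) = 0.000-0.1942j S between n0,n3
  Y(C2) = 0.000+0.004895j S between n0,n3
  Y(R5) = 0.0001473+0.000j S between n1,n3
  Y(L3) = 0.000-0.03791j S between n1,n0
  Y(C3) = 0.000+0.2258j S between n2,n1
  Y(R6) = 0.1307+0.000j S between n3,n0
  I2: injects 0.0558 A into n1 (from n2)
  Y(R7) = 0.03663+0.000j S between n3,n1
  Y(L4) = 0.000-0.001398j S between n0,n3
  Y(R8) = 0.001312+0.000j S between n3,n2
  V1: constraint V(n1)−V(n2) = 1.68
Assemble and solve the 4×4 MNA system:
  V(n1)=-0.03889-0.02517j  V(n2)=-1.719-0.02517j  V(n3)=-0.03399-0.02304j
  i(V1)=-1.603-0.3793j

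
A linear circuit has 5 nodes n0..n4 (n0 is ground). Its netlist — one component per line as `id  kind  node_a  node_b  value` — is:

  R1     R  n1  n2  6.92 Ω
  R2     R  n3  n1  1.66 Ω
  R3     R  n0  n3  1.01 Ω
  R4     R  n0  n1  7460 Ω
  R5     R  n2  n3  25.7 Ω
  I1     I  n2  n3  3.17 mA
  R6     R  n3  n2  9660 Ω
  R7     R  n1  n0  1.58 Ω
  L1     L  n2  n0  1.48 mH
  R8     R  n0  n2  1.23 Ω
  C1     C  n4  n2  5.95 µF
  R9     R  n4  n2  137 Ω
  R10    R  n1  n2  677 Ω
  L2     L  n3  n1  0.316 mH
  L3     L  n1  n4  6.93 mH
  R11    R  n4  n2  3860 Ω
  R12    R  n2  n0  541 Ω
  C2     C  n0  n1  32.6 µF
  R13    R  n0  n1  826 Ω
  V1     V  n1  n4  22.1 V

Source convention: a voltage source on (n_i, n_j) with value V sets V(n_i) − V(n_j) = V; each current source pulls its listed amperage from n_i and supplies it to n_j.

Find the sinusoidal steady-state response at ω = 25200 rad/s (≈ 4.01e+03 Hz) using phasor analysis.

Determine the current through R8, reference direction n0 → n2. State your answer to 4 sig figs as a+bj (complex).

0.3747+2.292j A

MNA unknowns: 4 node voltages V₁..V_4 plus 1 source current (V1)
R1: Y=0.1445+0.000j on G[1,2]
R2: Y=0.6024+0.000j on G[3,1]
R3: Y=0.9901+0.000j on G[0,3]
R4: Y=0.0001340+0.000j on G[0,1]
R5: Y=0.03891+0.000j on G[2,3]
I1: z[2]−=0.00317, z[3]+=0.00317
R6: Y=0.0001035+0.000j on G[3,2]
R7: Y=0.6329+0.000j on G[1,0]
L1: Y=0.000-0.02681j on G[2,0]
R8: Y=0.8130+0.000j on G[0,2]
C1: Y=0.000+0.1499j on G[4,2]
R9: Y=0.007299+0.000j on G[4,2]
R10: Y=0.001477+0.000j on G[1,2]
L2: Y=0.000-0.1256j on G[3,1]
L3: Y=0.000-0.005726j on G[1,4]
R11: Y=0.0002591+0.000j on G[4,2]
R12: Y=0.001848+0.000j on G[2,0]
C2: Y=0.000+0.8215j on G[0,1]
R13: Y=0.001211+0.000j on G[0,1]
V1: row V1−V4=22.1, i_V1 at 1,4
solve → V1=1.417+1.250j, V2=-0.4609-2.819j, V3=0.5851+0.3302j, V4=-20.68+1.250j
aux → i_V1=-0.7629-2.875j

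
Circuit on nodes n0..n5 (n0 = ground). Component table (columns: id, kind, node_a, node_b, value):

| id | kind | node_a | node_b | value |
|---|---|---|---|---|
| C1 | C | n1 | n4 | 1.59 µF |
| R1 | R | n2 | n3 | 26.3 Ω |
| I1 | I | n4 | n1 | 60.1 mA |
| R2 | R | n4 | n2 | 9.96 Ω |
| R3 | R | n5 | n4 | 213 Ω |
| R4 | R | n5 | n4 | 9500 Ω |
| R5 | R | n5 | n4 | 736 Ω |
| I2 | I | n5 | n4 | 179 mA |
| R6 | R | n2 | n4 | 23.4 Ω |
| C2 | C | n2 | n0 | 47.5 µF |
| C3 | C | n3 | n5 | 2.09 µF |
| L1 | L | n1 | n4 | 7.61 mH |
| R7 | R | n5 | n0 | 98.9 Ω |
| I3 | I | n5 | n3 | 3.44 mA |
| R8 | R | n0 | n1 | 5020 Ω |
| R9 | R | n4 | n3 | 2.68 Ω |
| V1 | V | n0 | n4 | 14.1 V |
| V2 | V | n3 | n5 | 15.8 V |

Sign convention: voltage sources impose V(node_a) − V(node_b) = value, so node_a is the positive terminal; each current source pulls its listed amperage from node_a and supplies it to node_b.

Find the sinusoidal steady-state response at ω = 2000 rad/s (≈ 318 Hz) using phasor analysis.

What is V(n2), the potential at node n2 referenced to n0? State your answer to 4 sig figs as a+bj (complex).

Apply KCL at each of the 5 non-ground nodes and solve the resulting linear system.
Node n1: branches {C1, I1, L1, R8} → V_1 = -14.10+1.006j
Node n2: branches {R1, R2, R6, C2} → V_2 = -10.88+5.815j
Node n3: branches {R1, C3, I3, R9, V2} → V_3 = -13.30+0.5173j
Node n4: branches {C1, I1, R2, R3, R4, R5, I2, R6, L1, R9, V1} → V_4 = -14.10+0.000j
Node n5: branches {R3, R4, R5, I2, C3, R7, I3, V2} → V_5 = -29.10+0.5173j
Source currents: i(V1)=-0.8495-1.028j, i(V2)=-0.2041-0.05763j

-10.88+5.815j V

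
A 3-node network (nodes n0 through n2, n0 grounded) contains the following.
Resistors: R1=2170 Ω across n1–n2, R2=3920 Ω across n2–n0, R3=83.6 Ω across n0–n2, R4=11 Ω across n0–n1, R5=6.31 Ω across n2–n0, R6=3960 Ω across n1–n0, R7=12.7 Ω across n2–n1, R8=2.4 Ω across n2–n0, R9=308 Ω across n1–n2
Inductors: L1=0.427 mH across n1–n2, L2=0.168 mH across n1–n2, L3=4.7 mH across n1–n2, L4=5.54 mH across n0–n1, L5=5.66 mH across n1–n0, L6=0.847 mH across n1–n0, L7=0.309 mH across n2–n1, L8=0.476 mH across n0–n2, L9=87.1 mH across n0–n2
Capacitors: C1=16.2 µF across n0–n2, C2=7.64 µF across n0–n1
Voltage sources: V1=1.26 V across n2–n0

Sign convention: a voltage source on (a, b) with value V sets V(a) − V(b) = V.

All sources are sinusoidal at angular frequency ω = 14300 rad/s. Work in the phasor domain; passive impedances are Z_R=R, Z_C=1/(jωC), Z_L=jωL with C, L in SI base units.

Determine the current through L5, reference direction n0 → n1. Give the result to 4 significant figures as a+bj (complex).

0.001664+0.01525j A

Apply KCL at each of the 2 non-ground nodes and solve the resulting linear system.
Node n1: branches {R1, L1, L2, L3, L4, L5, L6, L7, R4, R6, R7, C2, R9} → V_1 = 1.234-0.1347j
Node n2: branches {R1, L1, L2, L3, R2, C1, R3, L7, R5, L8, R7, R8, R9, L9, V1} → V_2 = 1.260+0.000j
Source currents: i(V1)=-0.8528-0.09561j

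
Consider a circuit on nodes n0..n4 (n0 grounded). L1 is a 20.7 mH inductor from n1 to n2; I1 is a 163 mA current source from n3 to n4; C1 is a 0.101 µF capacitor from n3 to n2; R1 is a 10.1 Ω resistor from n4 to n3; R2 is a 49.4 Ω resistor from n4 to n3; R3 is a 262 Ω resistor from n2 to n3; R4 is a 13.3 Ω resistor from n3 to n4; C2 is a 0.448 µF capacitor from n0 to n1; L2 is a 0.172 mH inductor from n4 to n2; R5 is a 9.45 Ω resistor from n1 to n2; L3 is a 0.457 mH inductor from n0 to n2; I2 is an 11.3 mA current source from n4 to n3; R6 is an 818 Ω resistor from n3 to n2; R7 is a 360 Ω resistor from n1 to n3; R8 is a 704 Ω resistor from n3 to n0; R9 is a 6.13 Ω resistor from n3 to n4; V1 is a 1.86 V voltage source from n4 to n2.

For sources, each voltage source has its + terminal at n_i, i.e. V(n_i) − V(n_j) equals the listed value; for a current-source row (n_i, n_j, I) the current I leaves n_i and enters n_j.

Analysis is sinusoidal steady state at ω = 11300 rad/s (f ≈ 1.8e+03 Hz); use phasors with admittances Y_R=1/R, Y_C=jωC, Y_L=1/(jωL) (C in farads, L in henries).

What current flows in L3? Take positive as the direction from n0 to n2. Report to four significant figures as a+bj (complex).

0.002045+0.0001619j A

Apply KCL at each of the 4 non-ground nodes and solve the resulting linear system.
Node n1: branches {L1, C2, R5, R7} → V_1 = 0.03615-0.01097j
Node n2: branches {L1, C1, R3, L2, R5, L3, R6, V1} → V_2 = 0.0008358-0.01056j
Node n3: branches {I1, C1, R1, R2, R3, R4, I2, R6, R7, R8, R9} → V_3 = 1.401-0.01488j
Node n4: branches {I1, R1, R2, R4, L2, I2, R9, V1} → V_4 = 1.861-0.01056j
Source currents: i(V1)=-0.01284+0.9554j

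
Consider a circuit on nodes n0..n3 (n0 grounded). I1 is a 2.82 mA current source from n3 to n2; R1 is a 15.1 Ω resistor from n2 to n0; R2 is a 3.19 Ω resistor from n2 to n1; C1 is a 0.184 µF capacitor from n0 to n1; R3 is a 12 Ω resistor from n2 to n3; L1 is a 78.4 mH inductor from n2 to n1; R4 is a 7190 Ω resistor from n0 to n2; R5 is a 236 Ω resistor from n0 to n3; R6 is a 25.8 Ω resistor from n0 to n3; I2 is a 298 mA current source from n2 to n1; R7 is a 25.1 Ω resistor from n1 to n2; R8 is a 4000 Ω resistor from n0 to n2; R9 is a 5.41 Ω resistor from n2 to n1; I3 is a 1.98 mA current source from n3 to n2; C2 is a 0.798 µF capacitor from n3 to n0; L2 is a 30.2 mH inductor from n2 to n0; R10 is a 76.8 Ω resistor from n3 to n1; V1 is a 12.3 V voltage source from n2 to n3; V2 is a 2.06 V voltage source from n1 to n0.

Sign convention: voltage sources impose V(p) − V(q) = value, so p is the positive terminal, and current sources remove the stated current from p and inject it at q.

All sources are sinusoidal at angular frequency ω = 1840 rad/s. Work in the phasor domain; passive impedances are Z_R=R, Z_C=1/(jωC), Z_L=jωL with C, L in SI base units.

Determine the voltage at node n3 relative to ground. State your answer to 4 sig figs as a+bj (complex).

Element admittances at ω=1840 rad/s:
  I1: injects 0.00282 A into n2 (from n3)
  Y(R1) = 0.06623+0.000j S between n2,n0
  Y(R2) = 0.3135+0.000j S between n2,n1
  Y(C1) = 0.000+0.0003386j S between n0,n1
  Y(R3) = 0.08333+0.000j S between n2,n3
  Y(L1) = 0.000-0.006932j S between n2,n1
  Y(R4) = 0.0001391+0.000j S between n0,n2
  Y(R5) = 0.004237+0.000j S between n0,n3
  Y(R6) = 0.03876+0.000j S between n0,n3
  I2: injects 0.298 A into n1 (from n2)
  Y(R7) = 0.03984+0.000j S between n1,n2
  Y(R8) = 0.0002500+0.000j S between n0,n2
  Y(R9) = 0.1848+0.000j S between n2,n1
  I3: injects 0.00198 A into n2 (from n3)
  Y(C2) = 0.000+0.001468j S between n3,n0
  Y(L2) = 0.000-0.01800j S between n2,n0
  Y(R10) = 0.01302+0.000j S between n3,n1
  V1: constraint V(n2)−V(n3) = 12.3
  V2: constraint V(n1)−V(n0) = 2.06
Assemble and solve the 5×5 MNA system:
  V(n1)=2.060+0.000j  V(n2)=2.307+0.08762j  V(n3)=-9.993+0.08762j
  i(V1)=-1.607-0.009765j  i(V2)=0.2746+0.04589j

-9.993+0.08762j V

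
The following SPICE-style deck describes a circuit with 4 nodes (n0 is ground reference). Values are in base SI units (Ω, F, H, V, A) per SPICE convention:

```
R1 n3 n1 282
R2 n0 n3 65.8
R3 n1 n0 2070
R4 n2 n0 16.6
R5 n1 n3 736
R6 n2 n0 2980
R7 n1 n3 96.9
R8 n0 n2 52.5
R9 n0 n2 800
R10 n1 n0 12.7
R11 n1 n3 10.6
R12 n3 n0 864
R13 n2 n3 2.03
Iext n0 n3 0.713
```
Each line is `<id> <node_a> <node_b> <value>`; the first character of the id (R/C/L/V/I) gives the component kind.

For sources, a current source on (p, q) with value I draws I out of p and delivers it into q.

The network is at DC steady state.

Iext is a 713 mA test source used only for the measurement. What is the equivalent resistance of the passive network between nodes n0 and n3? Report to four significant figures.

R_eq = 7.587 Ω

Element admittances at DC:
  Y(R1) = 0.003546 S between n3,n1
  Y(R2) = 0.01520 S between n0,n3
  Y(R3) = 0.0004831 S between n1,n0
  Y(R4) = 0.06024 S between n2,n0
  Y(R5) = 0.001359 S between n1,n3
  Y(R6) = 0.0003356 S between n2,n0
  Y(R7) = 0.01032 S between n1,n3
  Y(R8) = 0.01905 S between n0,n2
  Y(R9) = 0.001250 S between n0,n2
  Y(R10) = 0.07874 S between n1,n0
  Y(R11) = 0.09434 S between n1,n3
  Y(R12) = 0.001157 S between n3,n0
  Y(R13) = 0.4926 S between n2,n3
  Iext: injects 0.713 A into n3 (from n0)
Assemble and solve the 3×3 MNA system:
  V(n1)=3.140  V(n2)=4.647  V(n3)=5.410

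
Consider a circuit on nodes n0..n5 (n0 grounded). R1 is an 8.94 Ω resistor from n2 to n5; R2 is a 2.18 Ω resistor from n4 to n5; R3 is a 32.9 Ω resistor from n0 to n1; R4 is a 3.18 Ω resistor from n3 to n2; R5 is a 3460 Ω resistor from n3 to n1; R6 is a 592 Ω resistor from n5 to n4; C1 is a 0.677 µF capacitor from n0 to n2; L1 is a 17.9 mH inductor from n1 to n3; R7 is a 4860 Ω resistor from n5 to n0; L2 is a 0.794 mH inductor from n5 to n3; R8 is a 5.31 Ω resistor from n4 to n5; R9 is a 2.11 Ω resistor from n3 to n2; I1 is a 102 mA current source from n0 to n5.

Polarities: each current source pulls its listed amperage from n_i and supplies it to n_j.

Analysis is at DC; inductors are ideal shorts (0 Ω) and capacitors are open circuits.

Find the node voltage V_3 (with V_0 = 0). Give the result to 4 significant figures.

3.333 V

Element admittances at DC:
  Y(R1) = 0.1119 S between n2,n5
  Y(R2) = 0.4587 S between n4,n5
  Y(R3) = 0.03040 S between n0,n1
  Y(R4) = 0.3145 S between n3,n2
  Y(R5) = 0.0002890 S between n3,n1
  Y(R6) = 0.001689 S between n5,n4
  Y(C1) = 0.000 S between n0,n2
  L1: short n1↔n3 (DC inductor)
  Y(R7) = 0.0002058 S between n5,n0
  L2: short n5↔n3 (DC inductor)
  Y(R8) = 0.1883 S between n4,n5
  Y(R9) = 0.4739 S between n3,n2
  I1: injects 0.102 A into n5 (from n0)
Assemble and solve the 7×7 MNA system:
  V(n1)=3.333  V(n2)=3.333  V(n3)=3.333  V(n4)=3.333  V(n5)=3.333
  i(L1)=-0.1013  i(L2)=0.1013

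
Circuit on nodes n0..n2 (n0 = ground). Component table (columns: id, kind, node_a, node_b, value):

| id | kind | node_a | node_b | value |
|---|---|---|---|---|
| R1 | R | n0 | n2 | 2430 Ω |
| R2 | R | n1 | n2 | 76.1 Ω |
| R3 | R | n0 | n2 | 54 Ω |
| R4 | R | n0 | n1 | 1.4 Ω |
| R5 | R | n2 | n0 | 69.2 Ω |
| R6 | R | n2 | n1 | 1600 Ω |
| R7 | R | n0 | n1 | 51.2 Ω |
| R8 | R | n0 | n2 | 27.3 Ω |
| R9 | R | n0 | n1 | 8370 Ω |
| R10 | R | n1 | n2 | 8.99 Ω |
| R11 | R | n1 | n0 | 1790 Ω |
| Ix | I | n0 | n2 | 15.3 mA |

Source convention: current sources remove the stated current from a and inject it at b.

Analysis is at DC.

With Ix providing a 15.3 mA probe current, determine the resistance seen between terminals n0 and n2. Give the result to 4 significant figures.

MNA unknowns: 2 node voltages V₁..V_2
R1: Y=0.0004115 on G[0,2]
R2: Y=0.01314 on G[1,2]
R3: Y=0.01852 on G[0,2]
R4: Y=0.7143 on G[0,1]
R5: Y=0.01445 on G[2,0]
R6: Y=0.0006250 on G[2,1]
R7: Y=0.01953 on G[0,1]
R8: Y=0.03663 on G[0,2]
R9: Y=0.0001195 on G[0,1]
R10: Y=0.1112 on G[1,2]
R11: Y=0.0005587 on G[1,0]
Ix: z[0]−=0.0153, z[2]+=0.0153
solve → V1=0.01258, V2=0.08652

R_eq = 5.655 Ω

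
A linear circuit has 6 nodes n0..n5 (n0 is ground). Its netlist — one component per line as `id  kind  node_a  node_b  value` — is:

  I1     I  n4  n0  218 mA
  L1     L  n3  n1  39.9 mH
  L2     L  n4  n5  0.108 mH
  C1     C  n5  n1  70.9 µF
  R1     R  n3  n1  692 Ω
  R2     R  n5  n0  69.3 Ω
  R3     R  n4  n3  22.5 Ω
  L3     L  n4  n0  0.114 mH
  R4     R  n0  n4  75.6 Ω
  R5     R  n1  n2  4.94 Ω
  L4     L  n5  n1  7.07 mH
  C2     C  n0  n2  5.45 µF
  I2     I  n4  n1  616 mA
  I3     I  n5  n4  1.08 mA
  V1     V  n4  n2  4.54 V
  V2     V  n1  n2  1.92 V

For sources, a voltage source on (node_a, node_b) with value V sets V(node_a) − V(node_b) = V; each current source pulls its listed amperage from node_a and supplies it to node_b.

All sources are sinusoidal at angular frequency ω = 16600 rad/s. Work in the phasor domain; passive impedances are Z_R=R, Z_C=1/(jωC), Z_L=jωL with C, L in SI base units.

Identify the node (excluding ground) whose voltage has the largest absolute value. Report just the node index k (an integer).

Element admittances at ω=16600 rad/s:
  I1: injects 0.218 A into n0 (from n4)
  Y(L1) = 0.000-0.001510j S between n3,n1
  Y(L2) = 0.000-0.5578j S between n4,n5
  Y(C1) = 0.000+1.177j S between n5,n1
  Y(R1) = 0.001445+0.000j S between n3,n1
  Y(R2) = 0.01443+0.000j S between n5,n0
  Y(R3) = 0.04444+0.000j S between n4,n3
  Y(L3) = 0.000-0.5284j S between n4,n0
  Y(R4) = 0.01323+0.000j S between n0,n4
  Y(R5) = 0.2024+0.000j S between n1,n2
  Y(L4) = 0.000-0.008521j S between n5,n1
  Y(C2) = 0.000+0.09047j S between n0,n2
  I2: injects 0.616 A into n1 (from n4)
  I3: injects 0.00108 A into n4 (from n5)
  V1: constraint V(n4)−V(n2) = 4.54
  V2: constraint V(n1)−V(n2) = 1.92
Assemble and solve the 7×7 MNA system:
  V(n1)=-3.580-0.2723j  V(n2)=-5.500-0.2723j  V(n3)=-1.045-0.1889j  V(n4)=-0.9596-0.2723j  V(n5)=-5.963-0.4115j
  i(V1)=-0.7577+2.291j  i(V2)=0.3937-2.789j

5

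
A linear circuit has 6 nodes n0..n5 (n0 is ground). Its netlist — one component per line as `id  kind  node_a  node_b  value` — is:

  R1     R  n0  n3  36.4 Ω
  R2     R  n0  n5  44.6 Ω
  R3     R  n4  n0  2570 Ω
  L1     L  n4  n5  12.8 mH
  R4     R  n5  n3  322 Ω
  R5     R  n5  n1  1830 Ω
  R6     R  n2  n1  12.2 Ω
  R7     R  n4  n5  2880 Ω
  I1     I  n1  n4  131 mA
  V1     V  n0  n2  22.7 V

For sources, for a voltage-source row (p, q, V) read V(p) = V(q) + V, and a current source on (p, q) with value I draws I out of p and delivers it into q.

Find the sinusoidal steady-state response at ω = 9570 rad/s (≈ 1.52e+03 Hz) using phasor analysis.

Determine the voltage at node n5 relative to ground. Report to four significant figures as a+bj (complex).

MNA unknowns: 5 node voltages V₁..V_5 plus 1 source current (V1)
R1: Y=0.02747+0.000j on G[0,3]
R2: Y=0.02242+0.000j on G[0,5]
R3: Y=0.0003891+0.000j on G[4,0]
L1: Y=0.000-0.008164j on G[4,5]
R4: Y=0.003106+0.000j on G[5,3]
R5: Y=0.0005464+0.000j on G[5,1]
R6: Y=0.08197+0.000j on G[2,1]
R7: Y=0.0003472+0.000j on G[4,5]
I1: z[1]−=0.131, z[4]+=0.131
V1: row V0−V2=22.7, i_V1 at 0,2
solve → V1=-24.11-0.001548j, V2=-22.70+0.000j, V3=0.4555-0.02374j, V4=5.891+15.47j, V5=4.485-0.2338j
aux → i_V1=0.1154+0.0001269j

4.485-0.2338j V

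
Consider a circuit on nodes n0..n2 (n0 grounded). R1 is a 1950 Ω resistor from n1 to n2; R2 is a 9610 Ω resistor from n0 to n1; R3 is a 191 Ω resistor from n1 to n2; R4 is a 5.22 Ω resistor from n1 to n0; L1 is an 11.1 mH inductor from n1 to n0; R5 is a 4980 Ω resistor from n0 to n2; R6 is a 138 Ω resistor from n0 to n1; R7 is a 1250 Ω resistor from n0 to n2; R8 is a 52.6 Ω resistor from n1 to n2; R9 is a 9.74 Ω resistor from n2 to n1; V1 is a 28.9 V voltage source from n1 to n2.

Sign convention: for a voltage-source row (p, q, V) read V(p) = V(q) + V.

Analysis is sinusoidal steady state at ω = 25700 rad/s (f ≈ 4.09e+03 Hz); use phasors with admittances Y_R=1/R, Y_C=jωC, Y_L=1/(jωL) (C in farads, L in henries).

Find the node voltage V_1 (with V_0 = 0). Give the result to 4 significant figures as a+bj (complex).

Apply KCL at each of the 2 non-ground nodes and solve the resulting linear system.
Node n1: branches {R1, R2, R3, R4, L1, R6, R8, R9, V1} → V_1 = 0.1446+0.002536j
Node n2: branches {R1, R3, R5, R7, R8, R9, V1} → V_2 = -28.76+0.002536j
Source currents: i(V1)=-3.711+2.538e-06j

0.1446+0.002536j V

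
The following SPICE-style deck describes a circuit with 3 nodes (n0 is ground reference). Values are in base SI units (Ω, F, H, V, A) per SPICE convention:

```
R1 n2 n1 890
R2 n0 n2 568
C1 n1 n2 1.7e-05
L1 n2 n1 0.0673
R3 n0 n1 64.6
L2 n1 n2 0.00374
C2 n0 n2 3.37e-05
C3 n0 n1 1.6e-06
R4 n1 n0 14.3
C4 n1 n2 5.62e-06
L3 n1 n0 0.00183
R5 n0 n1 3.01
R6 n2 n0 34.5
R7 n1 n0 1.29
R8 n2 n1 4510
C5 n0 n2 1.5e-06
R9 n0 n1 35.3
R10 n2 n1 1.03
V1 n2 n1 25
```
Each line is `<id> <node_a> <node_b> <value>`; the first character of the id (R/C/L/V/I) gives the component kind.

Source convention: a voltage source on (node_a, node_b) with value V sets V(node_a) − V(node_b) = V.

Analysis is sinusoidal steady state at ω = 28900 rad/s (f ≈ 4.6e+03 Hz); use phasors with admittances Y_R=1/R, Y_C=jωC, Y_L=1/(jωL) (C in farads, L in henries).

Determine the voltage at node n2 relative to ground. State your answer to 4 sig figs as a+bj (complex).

14.64-11.67j V

MNA unknowns: 2 node voltages V₁..V_2 plus 1 source current (V1)
R1: Y=0.001124+0.000j on G[2,1]
R2: Y=0.001761+0.000j on G[0,2]
C1: Y=0.000+0.4913j on G[1,2]
L1: Y=0.000-0.0005141j on G[2,1]
R3: Y=0.01548+0.000j on G[0,1]
L2: Y=0.000-0.009252j on G[1,2]
C2: Y=0.000+0.9739j on G[0,2]
C3: Y=0.000+0.04624j on G[0,1]
R4: Y=0.06993+0.000j on G[1,0]
C4: Y=0.000+0.1624j on G[1,2]
L3: Y=0.000-0.01891j on G[1,0]
R5: Y=0.3322+0.000j on G[0,1]
R6: Y=0.02899+0.000j on G[2,0]
R7: Y=0.7752+0.000j on G[1,0]
R8: Y=0.0002217+0.000j on G[2,1]
C5: Y=0.000+0.04335j on G[0,2]
R9: Y=0.02833+0.000j on G[0,1]
R10: Y=0.9709+0.000j on G[2,1]
V1: row V2−V1=25, i_V1 at 2,1
solve → V1=-10.36-11.67j, V2=14.64-11.67j
aux → i_V1=-36.63-30.64j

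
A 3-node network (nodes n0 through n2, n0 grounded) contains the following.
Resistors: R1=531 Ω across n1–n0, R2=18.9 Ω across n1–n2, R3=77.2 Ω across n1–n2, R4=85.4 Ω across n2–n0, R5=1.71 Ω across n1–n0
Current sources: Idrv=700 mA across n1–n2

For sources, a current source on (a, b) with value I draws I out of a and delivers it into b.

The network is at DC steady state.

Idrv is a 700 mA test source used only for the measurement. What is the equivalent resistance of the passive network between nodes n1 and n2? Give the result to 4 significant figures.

R_eq = 12.93 Ω

Apply KCL at each of the 2 non-ground nodes and solve the resulting linear system.
Node n1: branches {R1, R2, R3, R5, Idrv} → V_1 = -0.1771
Node n2: branches {R2, R3, R4, Idrv} → V_2 = 8.873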